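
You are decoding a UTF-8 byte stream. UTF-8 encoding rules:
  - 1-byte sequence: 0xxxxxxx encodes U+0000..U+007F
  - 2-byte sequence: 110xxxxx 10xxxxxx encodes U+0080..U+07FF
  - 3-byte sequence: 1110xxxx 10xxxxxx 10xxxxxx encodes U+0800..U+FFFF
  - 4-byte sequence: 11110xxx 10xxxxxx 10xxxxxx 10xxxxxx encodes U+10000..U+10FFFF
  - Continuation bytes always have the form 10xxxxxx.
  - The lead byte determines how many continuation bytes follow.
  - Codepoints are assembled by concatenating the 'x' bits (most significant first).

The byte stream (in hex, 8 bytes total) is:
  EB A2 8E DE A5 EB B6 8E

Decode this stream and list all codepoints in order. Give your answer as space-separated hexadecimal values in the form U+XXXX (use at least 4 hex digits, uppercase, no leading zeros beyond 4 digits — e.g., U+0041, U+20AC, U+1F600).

Byte[0]=EB: 3-byte lead, need 2 cont bytes. acc=0xB
Byte[1]=A2: continuation. acc=(acc<<6)|0x22=0x2E2
Byte[2]=8E: continuation. acc=(acc<<6)|0x0E=0xB88E
Completed: cp=U+B88E (starts at byte 0)
Byte[3]=DE: 2-byte lead, need 1 cont bytes. acc=0x1E
Byte[4]=A5: continuation. acc=(acc<<6)|0x25=0x7A5
Completed: cp=U+07A5 (starts at byte 3)
Byte[5]=EB: 3-byte lead, need 2 cont bytes. acc=0xB
Byte[6]=B6: continuation. acc=(acc<<6)|0x36=0x2F6
Byte[7]=8E: continuation. acc=(acc<<6)|0x0E=0xBD8E
Completed: cp=U+BD8E (starts at byte 5)

Answer: U+B88E U+07A5 U+BD8E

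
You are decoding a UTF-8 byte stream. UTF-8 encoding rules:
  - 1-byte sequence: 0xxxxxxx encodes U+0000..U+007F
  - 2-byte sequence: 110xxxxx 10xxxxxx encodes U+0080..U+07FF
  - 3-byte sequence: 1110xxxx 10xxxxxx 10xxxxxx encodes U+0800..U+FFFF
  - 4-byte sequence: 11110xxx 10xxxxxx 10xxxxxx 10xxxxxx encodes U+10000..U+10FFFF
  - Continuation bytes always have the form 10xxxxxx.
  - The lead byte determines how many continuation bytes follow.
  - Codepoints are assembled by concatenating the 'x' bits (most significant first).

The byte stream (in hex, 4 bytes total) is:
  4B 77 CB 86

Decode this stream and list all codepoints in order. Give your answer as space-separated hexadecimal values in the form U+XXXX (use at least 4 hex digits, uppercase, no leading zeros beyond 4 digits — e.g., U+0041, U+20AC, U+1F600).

Byte[0]=4B: 1-byte ASCII. cp=U+004B
Byte[1]=77: 1-byte ASCII. cp=U+0077
Byte[2]=CB: 2-byte lead, need 1 cont bytes. acc=0xB
Byte[3]=86: continuation. acc=(acc<<6)|0x06=0x2C6
Completed: cp=U+02C6 (starts at byte 2)

Answer: U+004B U+0077 U+02C6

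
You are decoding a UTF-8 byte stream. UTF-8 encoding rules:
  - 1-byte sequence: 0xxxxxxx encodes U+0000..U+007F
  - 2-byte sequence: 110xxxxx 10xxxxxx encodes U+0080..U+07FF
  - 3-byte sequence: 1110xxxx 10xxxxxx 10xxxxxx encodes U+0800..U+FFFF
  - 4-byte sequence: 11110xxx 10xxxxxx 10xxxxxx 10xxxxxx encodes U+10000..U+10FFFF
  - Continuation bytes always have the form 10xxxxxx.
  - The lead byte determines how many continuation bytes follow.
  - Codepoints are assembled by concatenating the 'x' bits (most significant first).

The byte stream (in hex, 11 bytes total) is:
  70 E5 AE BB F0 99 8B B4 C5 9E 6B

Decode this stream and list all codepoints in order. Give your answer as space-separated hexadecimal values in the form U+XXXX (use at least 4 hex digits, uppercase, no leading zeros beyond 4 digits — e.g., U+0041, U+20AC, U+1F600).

Answer: U+0070 U+5BBB U+192F4 U+015E U+006B

Derivation:
Byte[0]=70: 1-byte ASCII. cp=U+0070
Byte[1]=E5: 3-byte lead, need 2 cont bytes. acc=0x5
Byte[2]=AE: continuation. acc=(acc<<6)|0x2E=0x16E
Byte[3]=BB: continuation. acc=(acc<<6)|0x3B=0x5BBB
Completed: cp=U+5BBB (starts at byte 1)
Byte[4]=F0: 4-byte lead, need 3 cont bytes. acc=0x0
Byte[5]=99: continuation. acc=(acc<<6)|0x19=0x19
Byte[6]=8B: continuation. acc=(acc<<6)|0x0B=0x64B
Byte[7]=B4: continuation. acc=(acc<<6)|0x34=0x192F4
Completed: cp=U+192F4 (starts at byte 4)
Byte[8]=C5: 2-byte lead, need 1 cont bytes. acc=0x5
Byte[9]=9E: continuation. acc=(acc<<6)|0x1E=0x15E
Completed: cp=U+015E (starts at byte 8)
Byte[10]=6B: 1-byte ASCII. cp=U+006B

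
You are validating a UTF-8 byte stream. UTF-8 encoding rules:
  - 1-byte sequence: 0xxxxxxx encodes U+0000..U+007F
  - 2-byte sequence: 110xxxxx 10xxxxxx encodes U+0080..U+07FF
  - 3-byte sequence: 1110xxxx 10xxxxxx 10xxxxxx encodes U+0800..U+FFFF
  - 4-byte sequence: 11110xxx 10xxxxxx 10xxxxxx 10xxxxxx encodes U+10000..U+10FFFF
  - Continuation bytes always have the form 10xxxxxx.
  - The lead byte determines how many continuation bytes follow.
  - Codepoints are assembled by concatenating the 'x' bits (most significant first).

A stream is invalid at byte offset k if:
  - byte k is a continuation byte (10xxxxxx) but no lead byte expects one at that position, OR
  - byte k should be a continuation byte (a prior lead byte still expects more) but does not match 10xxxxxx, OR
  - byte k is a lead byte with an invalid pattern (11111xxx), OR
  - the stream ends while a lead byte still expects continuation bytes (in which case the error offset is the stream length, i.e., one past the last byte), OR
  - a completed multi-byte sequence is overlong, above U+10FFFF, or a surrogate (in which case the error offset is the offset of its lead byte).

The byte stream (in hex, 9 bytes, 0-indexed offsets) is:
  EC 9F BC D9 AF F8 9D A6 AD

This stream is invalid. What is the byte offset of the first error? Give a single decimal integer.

Byte[0]=EC: 3-byte lead, need 2 cont bytes. acc=0xC
Byte[1]=9F: continuation. acc=(acc<<6)|0x1F=0x31F
Byte[2]=BC: continuation. acc=(acc<<6)|0x3C=0xC7FC
Completed: cp=U+C7FC (starts at byte 0)
Byte[3]=D9: 2-byte lead, need 1 cont bytes. acc=0x19
Byte[4]=AF: continuation. acc=(acc<<6)|0x2F=0x66F
Completed: cp=U+066F (starts at byte 3)
Byte[5]=F8: INVALID lead byte (not 0xxx/110x/1110/11110)

Answer: 5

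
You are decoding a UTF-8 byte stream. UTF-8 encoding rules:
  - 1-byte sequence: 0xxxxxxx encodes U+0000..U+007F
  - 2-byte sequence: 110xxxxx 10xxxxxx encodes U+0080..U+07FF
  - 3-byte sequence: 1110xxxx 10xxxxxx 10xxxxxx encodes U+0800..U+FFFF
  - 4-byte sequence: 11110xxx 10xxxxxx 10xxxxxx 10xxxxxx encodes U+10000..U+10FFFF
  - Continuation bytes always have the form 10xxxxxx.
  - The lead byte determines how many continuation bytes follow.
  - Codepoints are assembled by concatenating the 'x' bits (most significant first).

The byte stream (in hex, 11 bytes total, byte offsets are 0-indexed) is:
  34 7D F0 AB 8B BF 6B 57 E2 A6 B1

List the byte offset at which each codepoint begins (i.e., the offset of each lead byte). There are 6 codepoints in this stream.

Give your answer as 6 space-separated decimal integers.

Answer: 0 1 2 6 7 8

Derivation:
Byte[0]=34: 1-byte ASCII. cp=U+0034
Byte[1]=7D: 1-byte ASCII. cp=U+007D
Byte[2]=F0: 4-byte lead, need 3 cont bytes. acc=0x0
Byte[3]=AB: continuation. acc=(acc<<6)|0x2B=0x2B
Byte[4]=8B: continuation. acc=(acc<<6)|0x0B=0xACB
Byte[5]=BF: continuation. acc=(acc<<6)|0x3F=0x2B2FF
Completed: cp=U+2B2FF (starts at byte 2)
Byte[6]=6B: 1-byte ASCII. cp=U+006B
Byte[7]=57: 1-byte ASCII. cp=U+0057
Byte[8]=E2: 3-byte lead, need 2 cont bytes. acc=0x2
Byte[9]=A6: continuation. acc=(acc<<6)|0x26=0xA6
Byte[10]=B1: continuation. acc=(acc<<6)|0x31=0x29B1
Completed: cp=U+29B1 (starts at byte 8)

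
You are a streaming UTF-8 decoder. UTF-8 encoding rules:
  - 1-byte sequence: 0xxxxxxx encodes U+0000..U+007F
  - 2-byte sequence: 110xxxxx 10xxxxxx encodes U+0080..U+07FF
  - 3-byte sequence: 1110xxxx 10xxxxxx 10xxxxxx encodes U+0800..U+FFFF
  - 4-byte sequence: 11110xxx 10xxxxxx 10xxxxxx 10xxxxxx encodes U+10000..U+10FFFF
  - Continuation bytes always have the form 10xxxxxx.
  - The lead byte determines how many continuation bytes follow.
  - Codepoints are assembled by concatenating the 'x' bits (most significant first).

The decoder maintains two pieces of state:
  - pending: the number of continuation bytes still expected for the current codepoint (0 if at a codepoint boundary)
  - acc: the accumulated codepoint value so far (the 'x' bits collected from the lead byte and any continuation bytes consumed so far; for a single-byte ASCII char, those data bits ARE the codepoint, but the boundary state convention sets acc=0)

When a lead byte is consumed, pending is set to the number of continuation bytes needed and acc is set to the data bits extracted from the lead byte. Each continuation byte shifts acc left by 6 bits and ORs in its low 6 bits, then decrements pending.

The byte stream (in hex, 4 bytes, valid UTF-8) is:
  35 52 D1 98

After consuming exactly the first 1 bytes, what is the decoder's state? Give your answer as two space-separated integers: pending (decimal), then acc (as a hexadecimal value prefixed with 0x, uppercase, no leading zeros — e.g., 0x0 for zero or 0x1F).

Byte[0]=35: 1-byte. pending=0, acc=0x0

Answer: 0 0x0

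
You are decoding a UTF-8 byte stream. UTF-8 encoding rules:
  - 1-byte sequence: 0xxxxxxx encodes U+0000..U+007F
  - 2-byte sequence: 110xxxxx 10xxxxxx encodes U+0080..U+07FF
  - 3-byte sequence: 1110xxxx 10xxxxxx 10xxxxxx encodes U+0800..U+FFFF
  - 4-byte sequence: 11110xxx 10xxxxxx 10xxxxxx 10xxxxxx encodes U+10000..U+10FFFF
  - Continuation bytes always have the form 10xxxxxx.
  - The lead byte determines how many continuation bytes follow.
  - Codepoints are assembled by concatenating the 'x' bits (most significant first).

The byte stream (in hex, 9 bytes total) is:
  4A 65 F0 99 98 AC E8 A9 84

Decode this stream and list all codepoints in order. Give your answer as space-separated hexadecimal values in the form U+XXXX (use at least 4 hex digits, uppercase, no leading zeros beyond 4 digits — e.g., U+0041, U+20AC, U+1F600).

Byte[0]=4A: 1-byte ASCII. cp=U+004A
Byte[1]=65: 1-byte ASCII. cp=U+0065
Byte[2]=F0: 4-byte lead, need 3 cont bytes. acc=0x0
Byte[3]=99: continuation. acc=(acc<<6)|0x19=0x19
Byte[4]=98: continuation. acc=(acc<<6)|0x18=0x658
Byte[5]=AC: continuation. acc=(acc<<6)|0x2C=0x1962C
Completed: cp=U+1962C (starts at byte 2)
Byte[6]=E8: 3-byte lead, need 2 cont bytes. acc=0x8
Byte[7]=A9: continuation. acc=(acc<<6)|0x29=0x229
Byte[8]=84: continuation. acc=(acc<<6)|0x04=0x8A44
Completed: cp=U+8A44 (starts at byte 6)

Answer: U+004A U+0065 U+1962C U+8A44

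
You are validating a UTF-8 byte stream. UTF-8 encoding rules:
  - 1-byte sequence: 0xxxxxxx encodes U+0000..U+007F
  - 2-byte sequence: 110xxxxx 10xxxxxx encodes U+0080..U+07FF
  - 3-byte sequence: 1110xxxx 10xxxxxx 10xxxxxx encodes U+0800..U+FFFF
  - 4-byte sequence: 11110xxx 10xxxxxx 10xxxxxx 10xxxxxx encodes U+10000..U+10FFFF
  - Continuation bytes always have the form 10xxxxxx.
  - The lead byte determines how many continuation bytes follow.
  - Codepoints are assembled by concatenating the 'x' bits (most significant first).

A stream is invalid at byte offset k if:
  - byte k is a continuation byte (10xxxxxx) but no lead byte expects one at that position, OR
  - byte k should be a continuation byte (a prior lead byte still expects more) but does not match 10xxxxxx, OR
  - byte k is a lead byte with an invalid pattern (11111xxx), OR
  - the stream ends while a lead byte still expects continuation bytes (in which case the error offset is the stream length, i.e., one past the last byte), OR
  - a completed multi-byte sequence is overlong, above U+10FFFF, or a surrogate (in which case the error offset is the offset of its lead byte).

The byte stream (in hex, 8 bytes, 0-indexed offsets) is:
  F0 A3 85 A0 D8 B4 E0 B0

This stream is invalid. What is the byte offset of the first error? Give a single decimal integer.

Byte[0]=F0: 4-byte lead, need 3 cont bytes. acc=0x0
Byte[1]=A3: continuation. acc=(acc<<6)|0x23=0x23
Byte[2]=85: continuation. acc=(acc<<6)|0x05=0x8C5
Byte[3]=A0: continuation. acc=(acc<<6)|0x20=0x23160
Completed: cp=U+23160 (starts at byte 0)
Byte[4]=D8: 2-byte lead, need 1 cont bytes. acc=0x18
Byte[5]=B4: continuation. acc=(acc<<6)|0x34=0x634
Completed: cp=U+0634 (starts at byte 4)
Byte[6]=E0: 3-byte lead, need 2 cont bytes. acc=0x0
Byte[7]=B0: continuation. acc=(acc<<6)|0x30=0x30
Byte[8]: stream ended, expected continuation. INVALID

Answer: 8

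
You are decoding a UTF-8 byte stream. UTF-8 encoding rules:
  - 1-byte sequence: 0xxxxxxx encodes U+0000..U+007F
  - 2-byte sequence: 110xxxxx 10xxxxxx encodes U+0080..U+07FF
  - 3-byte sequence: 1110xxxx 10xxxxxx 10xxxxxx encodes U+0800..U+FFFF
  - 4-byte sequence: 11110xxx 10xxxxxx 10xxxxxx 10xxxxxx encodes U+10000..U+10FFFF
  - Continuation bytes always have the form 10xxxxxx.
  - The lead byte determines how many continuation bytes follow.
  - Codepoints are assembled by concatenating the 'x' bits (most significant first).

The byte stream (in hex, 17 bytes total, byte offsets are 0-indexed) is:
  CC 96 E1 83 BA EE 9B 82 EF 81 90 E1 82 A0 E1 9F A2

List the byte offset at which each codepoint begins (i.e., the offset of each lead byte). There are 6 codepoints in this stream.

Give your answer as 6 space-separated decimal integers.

Answer: 0 2 5 8 11 14

Derivation:
Byte[0]=CC: 2-byte lead, need 1 cont bytes. acc=0xC
Byte[1]=96: continuation. acc=(acc<<6)|0x16=0x316
Completed: cp=U+0316 (starts at byte 0)
Byte[2]=E1: 3-byte lead, need 2 cont bytes. acc=0x1
Byte[3]=83: continuation. acc=(acc<<6)|0x03=0x43
Byte[4]=BA: continuation. acc=(acc<<6)|0x3A=0x10FA
Completed: cp=U+10FA (starts at byte 2)
Byte[5]=EE: 3-byte lead, need 2 cont bytes. acc=0xE
Byte[6]=9B: continuation. acc=(acc<<6)|0x1B=0x39B
Byte[7]=82: continuation. acc=(acc<<6)|0x02=0xE6C2
Completed: cp=U+E6C2 (starts at byte 5)
Byte[8]=EF: 3-byte lead, need 2 cont bytes. acc=0xF
Byte[9]=81: continuation. acc=(acc<<6)|0x01=0x3C1
Byte[10]=90: continuation. acc=(acc<<6)|0x10=0xF050
Completed: cp=U+F050 (starts at byte 8)
Byte[11]=E1: 3-byte lead, need 2 cont bytes. acc=0x1
Byte[12]=82: continuation. acc=(acc<<6)|0x02=0x42
Byte[13]=A0: continuation. acc=(acc<<6)|0x20=0x10A0
Completed: cp=U+10A0 (starts at byte 11)
Byte[14]=E1: 3-byte lead, need 2 cont bytes. acc=0x1
Byte[15]=9F: continuation. acc=(acc<<6)|0x1F=0x5F
Byte[16]=A2: continuation. acc=(acc<<6)|0x22=0x17E2
Completed: cp=U+17E2 (starts at byte 14)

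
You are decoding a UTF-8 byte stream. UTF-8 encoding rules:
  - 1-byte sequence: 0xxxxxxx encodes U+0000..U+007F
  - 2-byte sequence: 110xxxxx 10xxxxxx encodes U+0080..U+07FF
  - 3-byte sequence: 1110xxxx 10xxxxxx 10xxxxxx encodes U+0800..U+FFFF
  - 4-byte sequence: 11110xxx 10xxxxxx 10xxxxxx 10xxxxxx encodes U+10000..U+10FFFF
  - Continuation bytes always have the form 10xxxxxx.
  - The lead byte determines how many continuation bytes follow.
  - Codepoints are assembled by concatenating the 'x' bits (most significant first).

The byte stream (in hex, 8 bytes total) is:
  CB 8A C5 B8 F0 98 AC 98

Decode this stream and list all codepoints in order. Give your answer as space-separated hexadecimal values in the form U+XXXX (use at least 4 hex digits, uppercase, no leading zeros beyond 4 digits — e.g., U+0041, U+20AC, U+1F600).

Byte[0]=CB: 2-byte lead, need 1 cont bytes. acc=0xB
Byte[1]=8A: continuation. acc=(acc<<6)|0x0A=0x2CA
Completed: cp=U+02CA (starts at byte 0)
Byte[2]=C5: 2-byte lead, need 1 cont bytes. acc=0x5
Byte[3]=B8: continuation. acc=(acc<<6)|0x38=0x178
Completed: cp=U+0178 (starts at byte 2)
Byte[4]=F0: 4-byte lead, need 3 cont bytes. acc=0x0
Byte[5]=98: continuation. acc=(acc<<6)|0x18=0x18
Byte[6]=AC: continuation. acc=(acc<<6)|0x2C=0x62C
Byte[7]=98: continuation. acc=(acc<<6)|0x18=0x18B18
Completed: cp=U+18B18 (starts at byte 4)

Answer: U+02CA U+0178 U+18B18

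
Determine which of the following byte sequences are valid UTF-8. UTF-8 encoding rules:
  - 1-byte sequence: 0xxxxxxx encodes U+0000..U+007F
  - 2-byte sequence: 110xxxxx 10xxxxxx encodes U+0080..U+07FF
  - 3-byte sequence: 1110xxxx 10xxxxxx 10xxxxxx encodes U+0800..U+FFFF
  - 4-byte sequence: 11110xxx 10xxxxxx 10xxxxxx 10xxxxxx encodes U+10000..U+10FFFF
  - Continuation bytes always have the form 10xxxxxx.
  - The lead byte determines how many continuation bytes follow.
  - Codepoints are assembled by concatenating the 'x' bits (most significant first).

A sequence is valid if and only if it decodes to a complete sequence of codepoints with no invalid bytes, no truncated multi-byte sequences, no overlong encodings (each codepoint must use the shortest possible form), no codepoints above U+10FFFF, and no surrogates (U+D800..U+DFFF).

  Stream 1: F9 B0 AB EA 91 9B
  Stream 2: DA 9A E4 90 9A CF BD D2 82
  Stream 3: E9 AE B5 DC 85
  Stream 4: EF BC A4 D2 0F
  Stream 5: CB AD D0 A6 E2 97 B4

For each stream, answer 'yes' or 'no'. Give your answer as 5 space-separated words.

Answer: no yes yes no yes

Derivation:
Stream 1: error at byte offset 0. INVALID
Stream 2: decodes cleanly. VALID
Stream 3: decodes cleanly. VALID
Stream 4: error at byte offset 4. INVALID
Stream 5: decodes cleanly. VALID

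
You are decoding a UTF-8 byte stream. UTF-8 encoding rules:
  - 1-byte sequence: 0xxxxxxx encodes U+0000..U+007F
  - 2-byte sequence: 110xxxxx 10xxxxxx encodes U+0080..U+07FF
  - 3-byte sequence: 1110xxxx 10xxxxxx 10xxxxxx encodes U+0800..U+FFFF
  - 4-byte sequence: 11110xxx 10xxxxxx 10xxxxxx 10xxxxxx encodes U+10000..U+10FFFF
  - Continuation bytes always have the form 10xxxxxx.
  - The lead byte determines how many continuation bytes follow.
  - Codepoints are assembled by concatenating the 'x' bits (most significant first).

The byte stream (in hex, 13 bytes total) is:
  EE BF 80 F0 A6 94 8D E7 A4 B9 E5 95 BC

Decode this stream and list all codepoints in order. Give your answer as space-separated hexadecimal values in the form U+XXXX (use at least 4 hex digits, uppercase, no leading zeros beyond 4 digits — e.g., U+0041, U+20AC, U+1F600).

Byte[0]=EE: 3-byte lead, need 2 cont bytes. acc=0xE
Byte[1]=BF: continuation. acc=(acc<<6)|0x3F=0x3BF
Byte[2]=80: continuation. acc=(acc<<6)|0x00=0xEFC0
Completed: cp=U+EFC0 (starts at byte 0)
Byte[3]=F0: 4-byte lead, need 3 cont bytes. acc=0x0
Byte[4]=A6: continuation. acc=(acc<<6)|0x26=0x26
Byte[5]=94: continuation. acc=(acc<<6)|0x14=0x994
Byte[6]=8D: continuation. acc=(acc<<6)|0x0D=0x2650D
Completed: cp=U+2650D (starts at byte 3)
Byte[7]=E7: 3-byte lead, need 2 cont bytes. acc=0x7
Byte[8]=A4: continuation. acc=(acc<<6)|0x24=0x1E4
Byte[9]=B9: continuation. acc=(acc<<6)|0x39=0x7939
Completed: cp=U+7939 (starts at byte 7)
Byte[10]=E5: 3-byte lead, need 2 cont bytes. acc=0x5
Byte[11]=95: continuation. acc=(acc<<6)|0x15=0x155
Byte[12]=BC: continuation. acc=(acc<<6)|0x3C=0x557C
Completed: cp=U+557C (starts at byte 10)

Answer: U+EFC0 U+2650D U+7939 U+557C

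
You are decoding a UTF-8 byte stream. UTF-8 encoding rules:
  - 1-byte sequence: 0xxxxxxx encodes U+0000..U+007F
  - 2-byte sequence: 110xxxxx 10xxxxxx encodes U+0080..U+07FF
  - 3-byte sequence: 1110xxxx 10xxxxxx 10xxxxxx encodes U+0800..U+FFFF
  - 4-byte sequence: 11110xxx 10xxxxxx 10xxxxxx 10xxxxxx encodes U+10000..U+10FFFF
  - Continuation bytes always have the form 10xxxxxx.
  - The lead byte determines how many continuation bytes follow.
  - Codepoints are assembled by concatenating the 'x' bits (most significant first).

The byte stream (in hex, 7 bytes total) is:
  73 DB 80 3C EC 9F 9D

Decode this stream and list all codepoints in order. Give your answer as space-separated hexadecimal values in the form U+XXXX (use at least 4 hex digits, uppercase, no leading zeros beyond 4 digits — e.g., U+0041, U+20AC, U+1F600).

Answer: U+0073 U+06C0 U+003C U+C7DD

Derivation:
Byte[0]=73: 1-byte ASCII. cp=U+0073
Byte[1]=DB: 2-byte lead, need 1 cont bytes. acc=0x1B
Byte[2]=80: continuation. acc=(acc<<6)|0x00=0x6C0
Completed: cp=U+06C0 (starts at byte 1)
Byte[3]=3C: 1-byte ASCII. cp=U+003C
Byte[4]=EC: 3-byte lead, need 2 cont bytes. acc=0xC
Byte[5]=9F: continuation. acc=(acc<<6)|0x1F=0x31F
Byte[6]=9D: continuation. acc=(acc<<6)|0x1D=0xC7DD
Completed: cp=U+C7DD (starts at byte 4)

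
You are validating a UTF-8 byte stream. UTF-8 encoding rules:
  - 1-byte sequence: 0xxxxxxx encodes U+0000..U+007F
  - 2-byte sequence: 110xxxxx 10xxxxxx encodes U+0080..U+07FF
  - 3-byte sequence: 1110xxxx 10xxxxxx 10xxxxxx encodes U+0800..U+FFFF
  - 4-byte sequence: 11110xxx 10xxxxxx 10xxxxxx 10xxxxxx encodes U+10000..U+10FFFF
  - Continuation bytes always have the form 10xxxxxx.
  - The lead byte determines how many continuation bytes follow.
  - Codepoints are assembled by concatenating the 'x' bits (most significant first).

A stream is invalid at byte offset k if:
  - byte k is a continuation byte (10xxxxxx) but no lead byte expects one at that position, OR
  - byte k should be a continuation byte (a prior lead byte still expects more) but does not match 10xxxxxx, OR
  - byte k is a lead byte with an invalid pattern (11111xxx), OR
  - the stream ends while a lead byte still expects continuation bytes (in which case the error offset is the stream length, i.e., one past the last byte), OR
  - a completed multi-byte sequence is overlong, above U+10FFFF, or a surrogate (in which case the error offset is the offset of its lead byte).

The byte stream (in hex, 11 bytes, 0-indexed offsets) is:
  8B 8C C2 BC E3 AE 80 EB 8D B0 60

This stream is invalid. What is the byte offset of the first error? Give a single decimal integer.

Answer: 0

Derivation:
Byte[0]=8B: INVALID lead byte (not 0xxx/110x/1110/11110)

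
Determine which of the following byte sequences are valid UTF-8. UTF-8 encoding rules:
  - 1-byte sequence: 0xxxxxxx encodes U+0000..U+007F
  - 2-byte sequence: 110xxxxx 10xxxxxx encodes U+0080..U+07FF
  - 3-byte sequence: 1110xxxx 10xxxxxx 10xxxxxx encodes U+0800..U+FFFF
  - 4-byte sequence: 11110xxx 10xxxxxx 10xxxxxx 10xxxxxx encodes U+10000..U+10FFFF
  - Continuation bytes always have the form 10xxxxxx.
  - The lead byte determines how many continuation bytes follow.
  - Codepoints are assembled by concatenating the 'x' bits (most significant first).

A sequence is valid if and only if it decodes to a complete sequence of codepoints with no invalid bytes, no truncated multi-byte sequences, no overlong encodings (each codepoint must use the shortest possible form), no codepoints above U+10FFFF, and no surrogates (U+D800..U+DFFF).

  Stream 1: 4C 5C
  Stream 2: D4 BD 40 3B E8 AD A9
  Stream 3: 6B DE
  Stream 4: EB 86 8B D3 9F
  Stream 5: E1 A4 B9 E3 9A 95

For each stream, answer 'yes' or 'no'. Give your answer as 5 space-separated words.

Answer: yes yes no yes yes

Derivation:
Stream 1: decodes cleanly. VALID
Stream 2: decodes cleanly. VALID
Stream 3: error at byte offset 2. INVALID
Stream 4: decodes cleanly. VALID
Stream 5: decodes cleanly. VALID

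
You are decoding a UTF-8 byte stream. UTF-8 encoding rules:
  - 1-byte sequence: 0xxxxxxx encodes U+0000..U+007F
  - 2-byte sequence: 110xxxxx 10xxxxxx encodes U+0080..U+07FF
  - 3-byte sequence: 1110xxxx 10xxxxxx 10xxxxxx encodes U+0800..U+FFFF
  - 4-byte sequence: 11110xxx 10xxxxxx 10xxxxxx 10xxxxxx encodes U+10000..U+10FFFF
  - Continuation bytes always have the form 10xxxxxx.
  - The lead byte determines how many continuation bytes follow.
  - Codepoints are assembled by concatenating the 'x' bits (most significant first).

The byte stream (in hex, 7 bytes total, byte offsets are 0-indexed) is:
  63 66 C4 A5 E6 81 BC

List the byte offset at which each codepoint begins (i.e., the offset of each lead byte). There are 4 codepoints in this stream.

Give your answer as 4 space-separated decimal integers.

Byte[0]=63: 1-byte ASCII. cp=U+0063
Byte[1]=66: 1-byte ASCII. cp=U+0066
Byte[2]=C4: 2-byte lead, need 1 cont bytes. acc=0x4
Byte[3]=A5: continuation. acc=(acc<<6)|0x25=0x125
Completed: cp=U+0125 (starts at byte 2)
Byte[4]=E6: 3-byte lead, need 2 cont bytes. acc=0x6
Byte[5]=81: continuation. acc=(acc<<6)|0x01=0x181
Byte[6]=BC: continuation. acc=(acc<<6)|0x3C=0x607C
Completed: cp=U+607C (starts at byte 4)

Answer: 0 1 2 4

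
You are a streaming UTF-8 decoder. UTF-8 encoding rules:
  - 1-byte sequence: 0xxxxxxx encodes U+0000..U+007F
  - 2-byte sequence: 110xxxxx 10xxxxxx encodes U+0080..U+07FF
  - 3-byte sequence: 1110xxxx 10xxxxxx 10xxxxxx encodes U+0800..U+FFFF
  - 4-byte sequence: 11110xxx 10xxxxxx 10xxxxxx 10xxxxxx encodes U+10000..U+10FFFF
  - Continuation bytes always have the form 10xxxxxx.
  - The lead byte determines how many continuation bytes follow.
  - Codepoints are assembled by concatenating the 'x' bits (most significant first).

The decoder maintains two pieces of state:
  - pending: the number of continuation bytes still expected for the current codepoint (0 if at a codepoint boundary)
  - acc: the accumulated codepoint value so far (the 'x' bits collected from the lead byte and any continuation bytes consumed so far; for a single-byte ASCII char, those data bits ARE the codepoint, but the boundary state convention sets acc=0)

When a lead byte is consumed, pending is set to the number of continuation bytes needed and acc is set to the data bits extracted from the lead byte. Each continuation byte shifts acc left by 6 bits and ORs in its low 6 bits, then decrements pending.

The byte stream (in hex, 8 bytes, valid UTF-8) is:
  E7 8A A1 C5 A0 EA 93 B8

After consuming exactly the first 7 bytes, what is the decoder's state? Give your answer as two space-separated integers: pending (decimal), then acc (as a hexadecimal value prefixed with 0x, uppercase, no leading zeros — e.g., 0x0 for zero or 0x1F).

Byte[0]=E7: 3-byte lead. pending=2, acc=0x7
Byte[1]=8A: continuation. acc=(acc<<6)|0x0A=0x1CA, pending=1
Byte[2]=A1: continuation. acc=(acc<<6)|0x21=0x72A1, pending=0
Byte[3]=C5: 2-byte lead. pending=1, acc=0x5
Byte[4]=A0: continuation. acc=(acc<<6)|0x20=0x160, pending=0
Byte[5]=EA: 3-byte lead. pending=2, acc=0xA
Byte[6]=93: continuation. acc=(acc<<6)|0x13=0x293, pending=1

Answer: 1 0x293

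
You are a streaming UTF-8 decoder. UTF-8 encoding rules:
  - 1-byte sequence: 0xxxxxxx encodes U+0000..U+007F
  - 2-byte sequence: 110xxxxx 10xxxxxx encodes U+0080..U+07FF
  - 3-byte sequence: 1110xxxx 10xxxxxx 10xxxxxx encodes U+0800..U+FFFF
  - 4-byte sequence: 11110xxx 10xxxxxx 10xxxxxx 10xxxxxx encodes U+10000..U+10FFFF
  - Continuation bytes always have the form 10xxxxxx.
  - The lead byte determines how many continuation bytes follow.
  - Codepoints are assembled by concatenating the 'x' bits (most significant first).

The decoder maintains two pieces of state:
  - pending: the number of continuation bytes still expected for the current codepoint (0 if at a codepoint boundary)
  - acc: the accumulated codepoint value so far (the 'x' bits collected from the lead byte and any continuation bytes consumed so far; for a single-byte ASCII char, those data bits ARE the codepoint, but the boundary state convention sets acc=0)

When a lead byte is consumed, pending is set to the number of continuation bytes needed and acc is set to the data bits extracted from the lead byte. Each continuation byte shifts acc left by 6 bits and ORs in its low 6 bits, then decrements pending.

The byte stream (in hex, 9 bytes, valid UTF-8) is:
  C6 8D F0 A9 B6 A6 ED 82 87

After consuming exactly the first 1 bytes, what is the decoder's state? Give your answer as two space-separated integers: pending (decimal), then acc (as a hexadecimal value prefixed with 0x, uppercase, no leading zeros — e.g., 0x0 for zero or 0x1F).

Answer: 1 0x6

Derivation:
Byte[0]=C6: 2-byte lead. pending=1, acc=0x6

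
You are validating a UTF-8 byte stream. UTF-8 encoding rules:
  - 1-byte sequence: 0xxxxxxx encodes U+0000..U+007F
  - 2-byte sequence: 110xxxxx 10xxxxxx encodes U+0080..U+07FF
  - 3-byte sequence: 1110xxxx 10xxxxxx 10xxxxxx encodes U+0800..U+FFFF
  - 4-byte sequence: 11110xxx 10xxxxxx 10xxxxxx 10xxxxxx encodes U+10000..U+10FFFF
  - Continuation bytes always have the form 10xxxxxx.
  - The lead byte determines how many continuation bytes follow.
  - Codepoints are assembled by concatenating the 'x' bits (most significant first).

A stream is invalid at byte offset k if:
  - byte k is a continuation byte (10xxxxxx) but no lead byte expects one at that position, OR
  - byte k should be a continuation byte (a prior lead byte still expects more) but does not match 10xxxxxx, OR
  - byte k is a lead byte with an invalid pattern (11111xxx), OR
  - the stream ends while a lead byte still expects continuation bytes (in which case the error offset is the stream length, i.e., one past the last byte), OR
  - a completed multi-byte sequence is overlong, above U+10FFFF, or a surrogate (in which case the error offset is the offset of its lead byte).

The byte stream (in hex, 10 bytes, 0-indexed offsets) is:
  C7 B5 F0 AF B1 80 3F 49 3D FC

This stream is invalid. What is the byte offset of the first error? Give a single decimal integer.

Answer: 9

Derivation:
Byte[0]=C7: 2-byte lead, need 1 cont bytes. acc=0x7
Byte[1]=B5: continuation. acc=(acc<<6)|0x35=0x1F5
Completed: cp=U+01F5 (starts at byte 0)
Byte[2]=F0: 4-byte lead, need 3 cont bytes. acc=0x0
Byte[3]=AF: continuation. acc=(acc<<6)|0x2F=0x2F
Byte[4]=B1: continuation. acc=(acc<<6)|0x31=0xBF1
Byte[5]=80: continuation. acc=(acc<<6)|0x00=0x2FC40
Completed: cp=U+2FC40 (starts at byte 2)
Byte[6]=3F: 1-byte ASCII. cp=U+003F
Byte[7]=49: 1-byte ASCII. cp=U+0049
Byte[8]=3D: 1-byte ASCII. cp=U+003D
Byte[9]=FC: INVALID lead byte (not 0xxx/110x/1110/11110)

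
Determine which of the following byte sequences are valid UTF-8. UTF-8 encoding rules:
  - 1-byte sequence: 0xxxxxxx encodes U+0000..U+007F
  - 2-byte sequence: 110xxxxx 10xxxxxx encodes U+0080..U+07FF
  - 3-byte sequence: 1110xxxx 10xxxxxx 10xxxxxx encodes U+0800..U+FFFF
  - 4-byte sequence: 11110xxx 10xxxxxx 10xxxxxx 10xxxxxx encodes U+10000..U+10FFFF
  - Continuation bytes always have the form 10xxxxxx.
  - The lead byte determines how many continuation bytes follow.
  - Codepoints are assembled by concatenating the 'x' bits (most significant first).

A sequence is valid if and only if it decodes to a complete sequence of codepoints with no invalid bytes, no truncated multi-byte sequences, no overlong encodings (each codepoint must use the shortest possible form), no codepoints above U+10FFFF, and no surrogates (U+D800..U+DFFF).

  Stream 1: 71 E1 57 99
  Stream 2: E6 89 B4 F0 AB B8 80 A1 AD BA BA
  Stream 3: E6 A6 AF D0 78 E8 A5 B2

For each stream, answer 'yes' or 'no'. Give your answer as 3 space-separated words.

Stream 1: error at byte offset 2. INVALID
Stream 2: error at byte offset 7. INVALID
Stream 3: error at byte offset 4. INVALID

Answer: no no no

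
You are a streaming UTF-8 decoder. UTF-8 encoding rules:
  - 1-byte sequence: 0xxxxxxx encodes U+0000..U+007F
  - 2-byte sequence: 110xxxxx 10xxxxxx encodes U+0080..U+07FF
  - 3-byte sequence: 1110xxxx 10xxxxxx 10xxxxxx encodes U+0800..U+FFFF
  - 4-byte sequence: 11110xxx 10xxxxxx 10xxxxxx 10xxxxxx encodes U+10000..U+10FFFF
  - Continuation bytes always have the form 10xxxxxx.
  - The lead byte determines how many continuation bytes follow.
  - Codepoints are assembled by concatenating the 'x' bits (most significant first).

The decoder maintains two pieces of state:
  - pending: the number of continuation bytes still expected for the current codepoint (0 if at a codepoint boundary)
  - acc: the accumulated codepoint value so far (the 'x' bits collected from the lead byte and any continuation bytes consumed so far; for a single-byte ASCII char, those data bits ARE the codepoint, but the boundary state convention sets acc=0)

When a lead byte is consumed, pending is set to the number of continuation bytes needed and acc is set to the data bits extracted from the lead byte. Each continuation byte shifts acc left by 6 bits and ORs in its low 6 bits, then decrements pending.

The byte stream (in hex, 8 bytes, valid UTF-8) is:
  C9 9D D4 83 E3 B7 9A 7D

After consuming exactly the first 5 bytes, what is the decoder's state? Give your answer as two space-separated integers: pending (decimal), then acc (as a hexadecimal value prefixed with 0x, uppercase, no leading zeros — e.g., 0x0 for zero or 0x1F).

Byte[0]=C9: 2-byte lead. pending=1, acc=0x9
Byte[1]=9D: continuation. acc=(acc<<6)|0x1D=0x25D, pending=0
Byte[2]=D4: 2-byte lead. pending=1, acc=0x14
Byte[3]=83: continuation. acc=(acc<<6)|0x03=0x503, pending=0
Byte[4]=E3: 3-byte lead. pending=2, acc=0x3

Answer: 2 0x3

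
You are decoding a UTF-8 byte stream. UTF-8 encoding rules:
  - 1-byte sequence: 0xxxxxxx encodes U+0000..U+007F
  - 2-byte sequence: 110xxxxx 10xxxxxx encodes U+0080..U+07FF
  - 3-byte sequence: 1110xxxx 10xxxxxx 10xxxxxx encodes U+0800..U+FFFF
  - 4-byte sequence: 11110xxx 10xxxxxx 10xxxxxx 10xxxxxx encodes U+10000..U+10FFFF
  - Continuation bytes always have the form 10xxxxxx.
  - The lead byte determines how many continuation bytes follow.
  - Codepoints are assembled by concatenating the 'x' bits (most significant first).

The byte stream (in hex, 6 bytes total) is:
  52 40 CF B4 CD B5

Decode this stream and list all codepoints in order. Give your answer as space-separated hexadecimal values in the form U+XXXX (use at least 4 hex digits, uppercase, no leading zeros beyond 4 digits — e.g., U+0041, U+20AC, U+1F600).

Answer: U+0052 U+0040 U+03F4 U+0375

Derivation:
Byte[0]=52: 1-byte ASCII. cp=U+0052
Byte[1]=40: 1-byte ASCII. cp=U+0040
Byte[2]=CF: 2-byte lead, need 1 cont bytes. acc=0xF
Byte[3]=B4: continuation. acc=(acc<<6)|0x34=0x3F4
Completed: cp=U+03F4 (starts at byte 2)
Byte[4]=CD: 2-byte lead, need 1 cont bytes. acc=0xD
Byte[5]=B5: continuation. acc=(acc<<6)|0x35=0x375
Completed: cp=U+0375 (starts at byte 4)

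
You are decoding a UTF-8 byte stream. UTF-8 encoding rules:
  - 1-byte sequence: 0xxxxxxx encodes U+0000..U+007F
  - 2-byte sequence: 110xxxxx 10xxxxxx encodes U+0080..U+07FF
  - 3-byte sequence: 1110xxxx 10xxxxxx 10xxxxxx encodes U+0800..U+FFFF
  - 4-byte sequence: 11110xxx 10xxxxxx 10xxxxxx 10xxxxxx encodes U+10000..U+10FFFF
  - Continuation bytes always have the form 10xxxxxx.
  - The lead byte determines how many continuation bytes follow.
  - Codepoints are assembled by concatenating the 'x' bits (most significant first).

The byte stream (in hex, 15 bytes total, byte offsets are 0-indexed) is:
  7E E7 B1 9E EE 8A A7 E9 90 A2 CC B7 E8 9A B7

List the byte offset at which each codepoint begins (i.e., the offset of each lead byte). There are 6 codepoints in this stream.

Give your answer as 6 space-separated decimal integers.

Byte[0]=7E: 1-byte ASCII. cp=U+007E
Byte[1]=E7: 3-byte lead, need 2 cont bytes. acc=0x7
Byte[2]=B1: continuation. acc=(acc<<6)|0x31=0x1F1
Byte[3]=9E: continuation. acc=(acc<<6)|0x1E=0x7C5E
Completed: cp=U+7C5E (starts at byte 1)
Byte[4]=EE: 3-byte lead, need 2 cont bytes. acc=0xE
Byte[5]=8A: continuation. acc=(acc<<6)|0x0A=0x38A
Byte[6]=A7: continuation. acc=(acc<<6)|0x27=0xE2A7
Completed: cp=U+E2A7 (starts at byte 4)
Byte[7]=E9: 3-byte lead, need 2 cont bytes. acc=0x9
Byte[8]=90: continuation. acc=(acc<<6)|0x10=0x250
Byte[9]=A2: continuation. acc=(acc<<6)|0x22=0x9422
Completed: cp=U+9422 (starts at byte 7)
Byte[10]=CC: 2-byte lead, need 1 cont bytes. acc=0xC
Byte[11]=B7: continuation. acc=(acc<<6)|0x37=0x337
Completed: cp=U+0337 (starts at byte 10)
Byte[12]=E8: 3-byte lead, need 2 cont bytes. acc=0x8
Byte[13]=9A: continuation. acc=(acc<<6)|0x1A=0x21A
Byte[14]=B7: continuation. acc=(acc<<6)|0x37=0x86B7
Completed: cp=U+86B7 (starts at byte 12)

Answer: 0 1 4 7 10 12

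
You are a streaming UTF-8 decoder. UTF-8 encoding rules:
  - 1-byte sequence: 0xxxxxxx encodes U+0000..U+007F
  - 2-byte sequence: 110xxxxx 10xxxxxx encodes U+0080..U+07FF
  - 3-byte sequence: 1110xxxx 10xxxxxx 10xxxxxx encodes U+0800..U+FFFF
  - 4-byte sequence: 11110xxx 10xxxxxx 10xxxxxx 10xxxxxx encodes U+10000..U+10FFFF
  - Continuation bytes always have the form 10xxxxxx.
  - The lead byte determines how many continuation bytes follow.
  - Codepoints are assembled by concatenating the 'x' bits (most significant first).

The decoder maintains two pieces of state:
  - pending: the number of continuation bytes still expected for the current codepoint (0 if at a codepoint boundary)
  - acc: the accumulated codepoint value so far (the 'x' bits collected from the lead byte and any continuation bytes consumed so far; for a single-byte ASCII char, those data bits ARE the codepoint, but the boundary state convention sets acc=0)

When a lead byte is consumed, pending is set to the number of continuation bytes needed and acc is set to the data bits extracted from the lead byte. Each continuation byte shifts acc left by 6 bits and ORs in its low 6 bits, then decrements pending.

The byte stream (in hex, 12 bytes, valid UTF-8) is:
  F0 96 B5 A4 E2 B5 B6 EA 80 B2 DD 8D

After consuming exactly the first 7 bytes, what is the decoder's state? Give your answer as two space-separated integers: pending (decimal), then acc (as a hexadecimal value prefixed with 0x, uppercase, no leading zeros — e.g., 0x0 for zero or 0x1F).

Answer: 0 0x2D76

Derivation:
Byte[0]=F0: 4-byte lead. pending=3, acc=0x0
Byte[1]=96: continuation. acc=(acc<<6)|0x16=0x16, pending=2
Byte[2]=B5: continuation. acc=(acc<<6)|0x35=0x5B5, pending=1
Byte[3]=A4: continuation. acc=(acc<<6)|0x24=0x16D64, pending=0
Byte[4]=E2: 3-byte lead. pending=2, acc=0x2
Byte[5]=B5: continuation. acc=(acc<<6)|0x35=0xB5, pending=1
Byte[6]=B6: continuation. acc=(acc<<6)|0x36=0x2D76, pending=0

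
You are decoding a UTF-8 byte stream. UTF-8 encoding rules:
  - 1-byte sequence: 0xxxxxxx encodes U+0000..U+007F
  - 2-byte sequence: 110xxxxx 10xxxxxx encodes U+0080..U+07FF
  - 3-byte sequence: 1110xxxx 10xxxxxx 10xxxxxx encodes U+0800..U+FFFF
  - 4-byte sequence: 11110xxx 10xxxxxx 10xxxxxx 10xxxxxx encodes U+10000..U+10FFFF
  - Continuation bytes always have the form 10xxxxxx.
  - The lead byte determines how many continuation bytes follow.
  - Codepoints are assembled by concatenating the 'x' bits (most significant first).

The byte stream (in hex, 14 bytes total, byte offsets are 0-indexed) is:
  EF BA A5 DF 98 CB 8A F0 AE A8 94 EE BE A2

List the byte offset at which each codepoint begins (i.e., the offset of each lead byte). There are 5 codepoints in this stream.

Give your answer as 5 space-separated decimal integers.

Byte[0]=EF: 3-byte lead, need 2 cont bytes. acc=0xF
Byte[1]=BA: continuation. acc=(acc<<6)|0x3A=0x3FA
Byte[2]=A5: continuation. acc=(acc<<6)|0x25=0xFEA5
Completed: cp=U+FEA5 (starts at byte 0)
Byte[3]=DF: 2-byte lead, need 1 cont bytes. acc=0x1F
Byte[4]=98: continuation. acc=(acc<<6)|0x18=0x7D8
Completed: cp=U+07D8 (starts at byte 3)
Byte[5]=CB: 2-byte lead, need 1 cont bytes. acc=0xB
Byte[6]=8A: continuation. acc=(acc<<6)|0x0A=0x2CA
Completed: cp=U+02CA (starts at byte 5)
Byte[7]=F0: 4-byte lead, need 3 cont bytes. acc=0x0
Byte[8]=AE: continuation. acc=(acc<<6)|0x2E=0x2E
Byte[9]=A8: continuation. acc=(acc<<6)|0x28=0xBA8
Byte[10]=94: continuation. acc=(acc<<6)|0x14=0x2EA14
Completed: cp=U+2EA14 (starts at byte 7)
Byte[11]=EE: 3-byte lead, need 2 cont bytes. acc=0xE
Byte[12]=BE: continuation. acc=(acc<<6)|0x3E=0x3BE
Byte[13]=A2: continuation. acc=(acc<<6)|0x22=0xEFA2
Completed: cp=U+EFA2 (starts at byte 11)

Answer: 0 3 5 7 11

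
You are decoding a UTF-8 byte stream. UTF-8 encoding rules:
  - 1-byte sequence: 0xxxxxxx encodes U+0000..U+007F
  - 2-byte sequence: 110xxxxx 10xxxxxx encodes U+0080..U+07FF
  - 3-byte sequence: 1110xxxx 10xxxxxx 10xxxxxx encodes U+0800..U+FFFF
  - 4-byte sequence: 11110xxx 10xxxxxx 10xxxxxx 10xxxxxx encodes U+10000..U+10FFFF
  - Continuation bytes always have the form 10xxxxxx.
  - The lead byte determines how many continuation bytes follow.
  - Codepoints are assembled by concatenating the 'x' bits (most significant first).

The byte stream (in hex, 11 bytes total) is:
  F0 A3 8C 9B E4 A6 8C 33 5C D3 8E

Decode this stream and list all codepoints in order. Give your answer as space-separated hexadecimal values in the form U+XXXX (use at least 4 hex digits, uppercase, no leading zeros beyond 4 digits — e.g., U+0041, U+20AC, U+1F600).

Answer: U+2331B U+498C U+0033 U+005C U+04CE

Derivation:
Byte[0]=F0: 4-byte lead, need 3 cont bytes. acc=0x0
Byte[1]=A3: continuation. acc=(acc<<6)|0x23=0x23
Byte[2]=8C: continuation. acc=(acc<<6)|0x0C=0x8CC
Byte[3]=9B: continuation. acc=(acc<<6)|0x1B=0x2331B
Completed: cp=U+2331B (starts at byte 0)
Byte[4]=E4: 3-byte lead, need 2 cont bytes. acc=0x4
Byte[5]=A6: continuation. acc=(acc<<6)|0x26=0x126
Byte[6]=8C: continuation. acc=(acc<<6)|0x0C=0x498C
Completed: cp=U+498C (starts at byte 4)
Byte[7]=33: 1-byte ASCII. cp=U+0033
Byte[8]=5C: 1-byte ASCII. cp=U+005C
Byte[9]=D3: 2-byte lead, need 1 cont bytes. acc=0x13
Byte[10]=8E: continuation. acc=(acc<<6)|0x0E=0x4CE
Completed: cp=U+04CE (starts at byte 9)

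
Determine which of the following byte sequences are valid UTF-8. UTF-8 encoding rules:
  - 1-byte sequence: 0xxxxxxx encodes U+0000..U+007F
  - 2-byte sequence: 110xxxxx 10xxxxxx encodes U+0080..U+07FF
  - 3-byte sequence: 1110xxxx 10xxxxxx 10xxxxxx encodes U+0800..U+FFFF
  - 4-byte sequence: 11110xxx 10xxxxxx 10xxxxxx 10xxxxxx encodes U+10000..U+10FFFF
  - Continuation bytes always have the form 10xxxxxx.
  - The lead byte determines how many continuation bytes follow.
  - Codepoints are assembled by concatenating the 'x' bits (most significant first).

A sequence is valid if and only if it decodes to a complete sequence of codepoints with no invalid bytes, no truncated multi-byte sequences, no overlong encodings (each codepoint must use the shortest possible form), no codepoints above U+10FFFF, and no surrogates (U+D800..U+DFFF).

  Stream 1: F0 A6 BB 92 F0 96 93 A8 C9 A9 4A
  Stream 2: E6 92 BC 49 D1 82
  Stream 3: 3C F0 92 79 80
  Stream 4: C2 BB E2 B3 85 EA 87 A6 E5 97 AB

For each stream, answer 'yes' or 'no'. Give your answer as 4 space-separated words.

Answer: yes yes no yes

Derivation:
Stream 1: decodes cleanly. VALID
Stream 2: decodes cleanly. VALID
Stream 3: error at byte offset 3. INVALID
Stream 4: decodes cleanly. VALID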